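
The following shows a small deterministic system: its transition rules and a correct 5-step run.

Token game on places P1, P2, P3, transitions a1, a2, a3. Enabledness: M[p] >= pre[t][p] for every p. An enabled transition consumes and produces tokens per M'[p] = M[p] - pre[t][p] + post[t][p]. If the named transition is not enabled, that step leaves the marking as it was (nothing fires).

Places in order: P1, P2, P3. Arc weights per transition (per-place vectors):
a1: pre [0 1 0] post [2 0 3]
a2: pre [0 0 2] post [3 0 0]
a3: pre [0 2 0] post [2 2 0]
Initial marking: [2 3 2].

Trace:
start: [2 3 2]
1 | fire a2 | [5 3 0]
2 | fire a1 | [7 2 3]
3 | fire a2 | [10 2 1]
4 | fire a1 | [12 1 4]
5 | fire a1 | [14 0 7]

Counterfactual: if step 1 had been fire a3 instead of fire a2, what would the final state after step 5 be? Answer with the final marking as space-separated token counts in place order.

13 0 9

(re-executing from step 1 with the substitution; state before step 1: [2 3 2])
1 | fire a3 | [4 3 2]
2 | fire a1 | [6 2 5]
3 | fire a2 | [9 2 3]
4 | fire a1 | [11 1 6]
5 | fire a1 | [13 0 9]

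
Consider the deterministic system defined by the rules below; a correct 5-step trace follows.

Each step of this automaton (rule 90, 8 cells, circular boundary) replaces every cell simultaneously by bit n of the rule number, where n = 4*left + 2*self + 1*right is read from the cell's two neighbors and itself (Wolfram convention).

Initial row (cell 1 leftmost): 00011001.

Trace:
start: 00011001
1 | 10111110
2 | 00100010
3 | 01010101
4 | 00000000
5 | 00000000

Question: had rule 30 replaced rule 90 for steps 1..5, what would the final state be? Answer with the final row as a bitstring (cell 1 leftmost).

00100011

(re-executing steps 1..5 under rule 30; state before step 1: 00011001)
1 | 10110111
2 | 00100100
3 | 01111110
4 | 11000001
5 | 00100011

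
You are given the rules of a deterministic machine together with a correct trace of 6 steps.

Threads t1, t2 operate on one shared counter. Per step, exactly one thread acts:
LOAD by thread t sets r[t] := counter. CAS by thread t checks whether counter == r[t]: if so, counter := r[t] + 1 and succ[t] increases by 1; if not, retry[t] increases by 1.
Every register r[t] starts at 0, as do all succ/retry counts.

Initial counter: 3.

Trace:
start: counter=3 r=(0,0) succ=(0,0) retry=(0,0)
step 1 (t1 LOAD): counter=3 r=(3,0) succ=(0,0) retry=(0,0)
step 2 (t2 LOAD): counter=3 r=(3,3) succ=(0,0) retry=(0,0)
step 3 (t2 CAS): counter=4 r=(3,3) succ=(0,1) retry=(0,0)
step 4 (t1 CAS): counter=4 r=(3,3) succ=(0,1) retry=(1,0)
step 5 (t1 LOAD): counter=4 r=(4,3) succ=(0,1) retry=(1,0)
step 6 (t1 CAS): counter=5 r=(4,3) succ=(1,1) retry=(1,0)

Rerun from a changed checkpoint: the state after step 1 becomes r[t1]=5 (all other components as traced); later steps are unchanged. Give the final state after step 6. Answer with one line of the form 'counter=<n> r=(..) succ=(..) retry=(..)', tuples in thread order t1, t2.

counter=5 r=(4,3) succ=(1,1) retry=(1,0)

state after step 1 := counter=3 r=(5,0) succ=(0,0) retry=(0,0)
step 2 (t2 LOAD): counter=3 r=(5,3) succ=(0,0) retry=(0,0)
step 3 (t2 CAS): counter=4 r=(5,3) succ=(0,1) retry=(0,0)
step 4 (t1 CAS): counter=4 r=(5,3) succ=(0,1) retry=(1,0)
step 5 (t1 LOAD): counter=4 r=(4,3) succ=(0,1) retry=(1,0)
step 6 (t1 CAS): counter=5 r=(4,3) succ=(1,1) retry=(1,0)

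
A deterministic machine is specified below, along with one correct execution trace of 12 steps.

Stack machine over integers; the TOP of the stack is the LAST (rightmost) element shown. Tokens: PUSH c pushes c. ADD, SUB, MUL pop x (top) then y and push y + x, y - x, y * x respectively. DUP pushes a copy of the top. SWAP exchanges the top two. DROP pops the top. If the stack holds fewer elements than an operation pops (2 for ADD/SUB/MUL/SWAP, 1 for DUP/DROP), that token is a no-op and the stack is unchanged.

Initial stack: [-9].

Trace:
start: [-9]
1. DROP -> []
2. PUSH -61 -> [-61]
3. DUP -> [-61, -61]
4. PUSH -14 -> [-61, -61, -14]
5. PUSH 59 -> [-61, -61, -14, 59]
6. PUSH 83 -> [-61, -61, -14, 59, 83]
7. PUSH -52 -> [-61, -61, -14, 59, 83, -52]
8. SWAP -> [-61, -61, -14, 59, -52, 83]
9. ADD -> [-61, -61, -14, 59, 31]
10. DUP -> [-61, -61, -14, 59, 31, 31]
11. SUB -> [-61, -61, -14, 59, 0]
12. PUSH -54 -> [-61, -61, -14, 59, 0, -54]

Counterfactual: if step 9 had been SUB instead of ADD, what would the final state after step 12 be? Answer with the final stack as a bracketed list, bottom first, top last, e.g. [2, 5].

[-61, -61, -14, 59, 0, -54]

(re-executing from step 9 with the substitution; state before step 9: [-61, -61, -14, 59, -52, 83])
9. SUB -> [-61, -61, -14, 59, -135]
10. DUP -> [-61, -61, -14, 59, -135, -135]
11. SUB -> [-61, -61, -14, 59, 0]
12. PUSH -54 -> [-61, -61, -14, 59, 0, -54]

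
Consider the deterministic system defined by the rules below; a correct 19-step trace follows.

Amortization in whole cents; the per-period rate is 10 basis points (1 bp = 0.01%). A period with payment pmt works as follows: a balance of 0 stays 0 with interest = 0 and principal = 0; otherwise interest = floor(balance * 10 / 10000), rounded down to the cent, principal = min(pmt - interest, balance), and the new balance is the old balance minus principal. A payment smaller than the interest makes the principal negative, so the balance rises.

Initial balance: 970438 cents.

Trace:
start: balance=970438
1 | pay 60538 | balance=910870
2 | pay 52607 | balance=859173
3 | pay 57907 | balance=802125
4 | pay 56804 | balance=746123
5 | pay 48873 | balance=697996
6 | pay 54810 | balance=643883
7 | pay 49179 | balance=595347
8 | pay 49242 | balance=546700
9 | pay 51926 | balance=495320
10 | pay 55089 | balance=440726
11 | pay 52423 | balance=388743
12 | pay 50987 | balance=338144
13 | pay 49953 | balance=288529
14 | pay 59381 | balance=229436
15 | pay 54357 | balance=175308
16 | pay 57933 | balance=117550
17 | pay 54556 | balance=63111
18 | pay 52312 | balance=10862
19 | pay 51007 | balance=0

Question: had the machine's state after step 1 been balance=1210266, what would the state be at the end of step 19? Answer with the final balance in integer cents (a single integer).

state after step 1 := balance=1210266
2 | pay 52607 | balance=1158869
3 | pay 57907 | balance=1102120
4 | pay 56804 | balance=1046418
5 | pay 48873 | balance=998591
6 | pay 54810 | balance=944779
7 | pay 49179 | balance=896544
8 | pay 49242 | balance=848198
9 | pay 51926 | balance=797120
10 | pay 55089 | balance=742828
11 | pay 52423 | balance=691147
12 | pay 50987 | balance=640851
13 | pay 49953 | balance=591538
14 | pay 59381 | balance=532748
15 | pay 54357 | balance=478923
16 | pay 57933 | balance=421468
17 | pay 54556 | balance=367333
18 | pay 52312 | balance=315388
19 | pay 51007 | balance=264696

264696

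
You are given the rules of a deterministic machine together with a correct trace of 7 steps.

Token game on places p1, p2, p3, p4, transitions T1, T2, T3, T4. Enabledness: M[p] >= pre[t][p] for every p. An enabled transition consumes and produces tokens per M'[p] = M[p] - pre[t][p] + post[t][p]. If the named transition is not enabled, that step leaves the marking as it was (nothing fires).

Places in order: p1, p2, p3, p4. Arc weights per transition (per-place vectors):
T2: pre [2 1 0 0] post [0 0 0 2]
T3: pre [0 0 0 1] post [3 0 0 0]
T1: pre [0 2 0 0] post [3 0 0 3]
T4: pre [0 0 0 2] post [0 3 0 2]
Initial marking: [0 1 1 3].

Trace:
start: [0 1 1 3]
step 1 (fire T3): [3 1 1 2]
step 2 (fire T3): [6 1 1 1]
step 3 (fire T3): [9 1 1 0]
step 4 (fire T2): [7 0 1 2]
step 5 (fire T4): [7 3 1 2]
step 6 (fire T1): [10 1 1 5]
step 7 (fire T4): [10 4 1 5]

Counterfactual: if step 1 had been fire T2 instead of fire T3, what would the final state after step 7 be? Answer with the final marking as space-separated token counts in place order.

(re-executing from step 1 with the substitution; state before step 1: [0 1 1 3])
step 1 (fire T2): [0 1 1 3]
step 2 (fire T3): [3 1 1 2]
step 3 (fire T3): [6 1 1 1]
step 4 (fire T2): [4 0 1 3]
step 5 (fire T4): [4 3 1 3]
step 6 (fire T1): [7 1 1 6]
step 7 (fire T4): [7 4 1 6]

7 4 1 6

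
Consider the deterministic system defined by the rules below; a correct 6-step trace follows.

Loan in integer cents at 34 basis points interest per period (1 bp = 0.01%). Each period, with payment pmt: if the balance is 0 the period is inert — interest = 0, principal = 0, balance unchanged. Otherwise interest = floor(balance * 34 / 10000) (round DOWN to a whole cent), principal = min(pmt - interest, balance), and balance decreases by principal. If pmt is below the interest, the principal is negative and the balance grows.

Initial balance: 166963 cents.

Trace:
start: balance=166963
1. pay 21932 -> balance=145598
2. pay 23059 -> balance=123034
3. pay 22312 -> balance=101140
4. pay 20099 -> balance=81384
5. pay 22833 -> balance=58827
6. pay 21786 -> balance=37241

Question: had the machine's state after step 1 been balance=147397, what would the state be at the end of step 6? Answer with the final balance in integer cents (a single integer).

39071

state after step 1 := balance=147397
2. pay 23059 -> balance=124839
3. pay 22312 -> balance=102951
4. pay 20099 -> balance=83202
5. pay 22833 -> balance=60651
6. pay 21786 -> balance=39071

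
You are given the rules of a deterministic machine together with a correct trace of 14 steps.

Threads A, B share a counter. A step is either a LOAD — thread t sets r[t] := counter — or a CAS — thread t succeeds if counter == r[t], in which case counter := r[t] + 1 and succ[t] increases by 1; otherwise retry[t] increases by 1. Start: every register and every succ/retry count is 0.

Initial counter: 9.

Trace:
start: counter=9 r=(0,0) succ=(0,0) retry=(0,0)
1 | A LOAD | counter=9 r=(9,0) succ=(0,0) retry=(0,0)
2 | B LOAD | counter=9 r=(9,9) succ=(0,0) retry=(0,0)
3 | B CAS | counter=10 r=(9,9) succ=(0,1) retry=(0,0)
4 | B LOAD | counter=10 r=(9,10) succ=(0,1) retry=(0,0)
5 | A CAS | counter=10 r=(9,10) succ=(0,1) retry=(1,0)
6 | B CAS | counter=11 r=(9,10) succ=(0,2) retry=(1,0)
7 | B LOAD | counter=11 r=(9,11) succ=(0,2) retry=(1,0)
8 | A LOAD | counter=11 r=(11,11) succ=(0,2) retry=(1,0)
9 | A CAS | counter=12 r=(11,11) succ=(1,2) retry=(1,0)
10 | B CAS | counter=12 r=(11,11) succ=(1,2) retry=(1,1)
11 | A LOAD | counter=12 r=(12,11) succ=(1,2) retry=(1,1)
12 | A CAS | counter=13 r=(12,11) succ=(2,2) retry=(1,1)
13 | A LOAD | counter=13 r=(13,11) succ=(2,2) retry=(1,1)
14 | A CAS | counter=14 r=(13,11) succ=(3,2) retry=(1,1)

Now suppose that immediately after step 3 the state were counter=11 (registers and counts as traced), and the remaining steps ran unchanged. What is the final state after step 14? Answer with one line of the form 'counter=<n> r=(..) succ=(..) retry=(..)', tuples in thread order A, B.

state after step 3 := counter=11 r=(9,9) succ=(0,1) retry=(0,0)
4 | B LOAD | counter=11 r=(9,11) succ=(0,1) retry=(0,0)
5 | A CAS | counter=11 r=(9,11) succ=(0,1) retry=(1,0)
6 | B CAS | counter=12 r=(9,11) succ=(0,2) retry=(1,0)
7 | B LOAD | counter=12 r=(9,12) succ=(0,2) retry=(1,0)
8 | A LOAD | counter=12 r=(12,12) succ=(0,2) retry=(1,0)
9 | A CAS | counter=13 r=(12,12) succ=(1,2) retry=(1,0)
10 | B CAS | counter=13 r=(12,12) succ=(1,2) retry=(1,1)
11 | A LOAD | counter=13 r=(13,12) succ=(1,2) retry=(1,1)
12 | A CAS | counter=14 r=(13,12) succ=(2,2) retry=(1,1)
13 | A LOAD | counter=14 r=(14,12) succ=(2,2) retry=(1,1)
14 | A CAS | counter=15 r=(14,12) succ=(3,2) retry=(1,1)

counter=15 r=(14,12) succ=(3,2) retry=(1,1)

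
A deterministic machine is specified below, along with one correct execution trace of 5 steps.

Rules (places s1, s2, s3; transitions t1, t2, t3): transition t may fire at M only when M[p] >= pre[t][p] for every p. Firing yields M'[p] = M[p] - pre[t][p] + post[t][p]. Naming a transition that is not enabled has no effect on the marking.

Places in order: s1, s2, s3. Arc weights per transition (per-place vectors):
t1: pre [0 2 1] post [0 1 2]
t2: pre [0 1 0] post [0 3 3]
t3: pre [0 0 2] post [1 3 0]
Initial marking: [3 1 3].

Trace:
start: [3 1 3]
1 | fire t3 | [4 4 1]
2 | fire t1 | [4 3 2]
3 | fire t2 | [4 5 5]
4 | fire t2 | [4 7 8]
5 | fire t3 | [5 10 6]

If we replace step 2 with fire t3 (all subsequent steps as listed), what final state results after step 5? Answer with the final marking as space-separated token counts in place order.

5 11 5

(re-executing from step 2 with the substitution; state before step 2: [4 4 1])
2 | fire t3 | [4 4 1]
3 | fire t2 | [4 6 4]
4 | fire t2 | [4 8 7]
5 | fire t3 | [5 11 5]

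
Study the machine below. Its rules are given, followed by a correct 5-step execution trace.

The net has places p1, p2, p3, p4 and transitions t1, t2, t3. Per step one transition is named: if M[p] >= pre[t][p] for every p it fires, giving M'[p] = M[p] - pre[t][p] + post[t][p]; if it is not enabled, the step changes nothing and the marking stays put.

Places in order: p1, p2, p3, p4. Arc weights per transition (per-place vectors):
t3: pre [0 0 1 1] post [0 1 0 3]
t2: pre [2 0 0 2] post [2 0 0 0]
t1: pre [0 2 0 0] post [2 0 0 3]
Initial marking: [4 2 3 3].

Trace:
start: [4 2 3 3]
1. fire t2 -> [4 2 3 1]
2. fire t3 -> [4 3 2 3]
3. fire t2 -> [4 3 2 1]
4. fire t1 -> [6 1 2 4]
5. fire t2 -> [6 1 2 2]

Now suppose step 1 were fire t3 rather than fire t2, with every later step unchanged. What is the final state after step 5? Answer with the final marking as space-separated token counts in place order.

6 2 1 6

(re-executing from step 1 with the substitution; state before step 1: [4 2 3 3])
1. fire t3 -> [4 3 2 5]
2. fire t3 -> [4 4 1 7]
3. fire t2 -> [4 4 1 5]
4. fire t1 -> [6 2 1 8]
5. fire t2 -> [6 2 1 6]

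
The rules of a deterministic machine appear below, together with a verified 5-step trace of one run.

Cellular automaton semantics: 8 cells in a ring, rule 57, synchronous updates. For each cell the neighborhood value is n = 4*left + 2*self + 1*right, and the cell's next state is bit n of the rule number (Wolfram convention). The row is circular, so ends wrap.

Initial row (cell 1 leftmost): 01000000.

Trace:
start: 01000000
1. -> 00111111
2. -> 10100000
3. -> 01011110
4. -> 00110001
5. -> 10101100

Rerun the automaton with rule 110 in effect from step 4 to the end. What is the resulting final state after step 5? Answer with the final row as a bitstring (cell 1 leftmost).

10010111

(re-executing steps 4..5 under rule 110; state before step 4: 01011110)
4. -> 11110010
5. -> 10010111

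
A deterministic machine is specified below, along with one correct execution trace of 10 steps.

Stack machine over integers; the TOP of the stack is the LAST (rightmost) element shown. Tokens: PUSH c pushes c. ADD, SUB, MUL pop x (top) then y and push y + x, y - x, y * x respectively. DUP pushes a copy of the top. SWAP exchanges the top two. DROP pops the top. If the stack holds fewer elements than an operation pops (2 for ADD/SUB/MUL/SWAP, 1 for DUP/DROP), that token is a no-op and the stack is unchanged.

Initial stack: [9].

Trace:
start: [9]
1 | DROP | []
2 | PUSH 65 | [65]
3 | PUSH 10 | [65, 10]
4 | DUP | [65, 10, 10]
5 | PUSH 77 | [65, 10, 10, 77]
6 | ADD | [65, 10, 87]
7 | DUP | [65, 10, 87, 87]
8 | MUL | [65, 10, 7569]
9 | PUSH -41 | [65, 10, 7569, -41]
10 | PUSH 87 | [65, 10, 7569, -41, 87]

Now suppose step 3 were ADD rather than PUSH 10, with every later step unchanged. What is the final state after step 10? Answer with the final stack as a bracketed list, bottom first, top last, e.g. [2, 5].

[65, 20164, -41, 87]

(re-executing from step 3 with the substitution; state before step 3: [65])
3 | ADD | [65]
4 | DUP | [65, 65]
5 | PUSH 77 | [65, 65, 77]
6 | ADD | [65, 142]
7 | DUP | [65, 142, 142]
8 | MUL | [65, 20164]
9 | PUSH -41 | [65, 20164, -41]
10 | PUSH 87 | [65, 20164, -41, 87]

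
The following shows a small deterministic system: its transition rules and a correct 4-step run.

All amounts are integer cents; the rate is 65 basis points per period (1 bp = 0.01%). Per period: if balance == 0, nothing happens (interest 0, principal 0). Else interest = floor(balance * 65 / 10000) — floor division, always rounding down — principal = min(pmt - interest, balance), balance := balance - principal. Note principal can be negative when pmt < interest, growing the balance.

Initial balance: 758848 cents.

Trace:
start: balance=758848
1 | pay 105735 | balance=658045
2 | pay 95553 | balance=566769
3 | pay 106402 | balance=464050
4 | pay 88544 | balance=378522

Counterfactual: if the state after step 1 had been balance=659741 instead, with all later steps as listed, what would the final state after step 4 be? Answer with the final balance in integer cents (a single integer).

380252

state after step 1 := balance=659741
2 | pay 95553 | balance=568476
3 | pay 106402 | balance=465769
4 | pay 88544 | balance=380252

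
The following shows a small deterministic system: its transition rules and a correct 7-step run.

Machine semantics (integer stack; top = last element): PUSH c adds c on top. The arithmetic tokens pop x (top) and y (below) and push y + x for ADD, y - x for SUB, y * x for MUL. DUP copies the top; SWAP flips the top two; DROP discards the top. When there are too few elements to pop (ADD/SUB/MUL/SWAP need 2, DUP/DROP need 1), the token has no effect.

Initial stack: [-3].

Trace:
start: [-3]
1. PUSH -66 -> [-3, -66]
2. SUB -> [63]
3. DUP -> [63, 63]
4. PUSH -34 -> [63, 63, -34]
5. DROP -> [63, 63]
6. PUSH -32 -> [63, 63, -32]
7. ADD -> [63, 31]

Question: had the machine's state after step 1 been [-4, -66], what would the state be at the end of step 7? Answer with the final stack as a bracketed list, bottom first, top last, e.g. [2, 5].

state after step 1 := [-4, -66]
2. SUB -> [62]
3. DUP -> [62, 62]
4. PUSH -34 -> [62, 62, -34]
5. DROP -> [62, 62]
6. PUSH -32 -> [62, 62, -32]
7. ADD -> [62, 30]

[62, 30]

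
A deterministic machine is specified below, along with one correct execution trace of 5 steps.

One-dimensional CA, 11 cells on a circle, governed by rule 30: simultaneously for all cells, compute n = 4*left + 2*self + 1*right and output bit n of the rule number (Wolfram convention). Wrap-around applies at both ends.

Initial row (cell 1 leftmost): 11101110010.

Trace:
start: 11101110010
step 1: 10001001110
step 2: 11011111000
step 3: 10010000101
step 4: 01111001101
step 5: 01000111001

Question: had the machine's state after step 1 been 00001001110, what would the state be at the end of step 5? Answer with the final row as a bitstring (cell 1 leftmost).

state after step 1 := 00001001110
step 2: 00011111001
step 3: 10110000111
step 4: 00101001100
step 5: 01101111010

01101111010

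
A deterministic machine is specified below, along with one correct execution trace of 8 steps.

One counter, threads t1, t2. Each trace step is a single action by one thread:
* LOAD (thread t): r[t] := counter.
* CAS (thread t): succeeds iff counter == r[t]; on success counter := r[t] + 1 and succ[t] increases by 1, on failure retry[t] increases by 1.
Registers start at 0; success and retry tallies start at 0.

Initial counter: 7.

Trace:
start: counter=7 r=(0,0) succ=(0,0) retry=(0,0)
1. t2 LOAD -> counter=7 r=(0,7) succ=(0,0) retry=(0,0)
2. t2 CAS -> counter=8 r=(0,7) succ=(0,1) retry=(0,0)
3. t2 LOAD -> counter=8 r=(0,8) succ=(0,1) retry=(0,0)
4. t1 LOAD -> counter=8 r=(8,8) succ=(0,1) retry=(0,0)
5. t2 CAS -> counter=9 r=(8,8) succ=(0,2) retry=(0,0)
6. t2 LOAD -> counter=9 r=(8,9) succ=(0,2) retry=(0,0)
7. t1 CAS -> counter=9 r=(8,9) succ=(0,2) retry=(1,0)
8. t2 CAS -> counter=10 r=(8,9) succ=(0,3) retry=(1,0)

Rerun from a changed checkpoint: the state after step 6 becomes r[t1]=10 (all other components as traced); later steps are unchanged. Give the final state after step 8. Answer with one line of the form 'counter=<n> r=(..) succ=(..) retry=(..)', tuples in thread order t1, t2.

counter=10 r=(10,9) succ=(0,3) retry=(1,0)

state after step 6 := counter=9 r=(10,9) succ=(0,2) retry=(0,0)
7. t1 CAS -> counter=9 r=(10,9) succ=(0,2) retry=(1,0)
8. t2 CAS -> counter=10 r=(10,9) succ=(0,3) retry=(1,0)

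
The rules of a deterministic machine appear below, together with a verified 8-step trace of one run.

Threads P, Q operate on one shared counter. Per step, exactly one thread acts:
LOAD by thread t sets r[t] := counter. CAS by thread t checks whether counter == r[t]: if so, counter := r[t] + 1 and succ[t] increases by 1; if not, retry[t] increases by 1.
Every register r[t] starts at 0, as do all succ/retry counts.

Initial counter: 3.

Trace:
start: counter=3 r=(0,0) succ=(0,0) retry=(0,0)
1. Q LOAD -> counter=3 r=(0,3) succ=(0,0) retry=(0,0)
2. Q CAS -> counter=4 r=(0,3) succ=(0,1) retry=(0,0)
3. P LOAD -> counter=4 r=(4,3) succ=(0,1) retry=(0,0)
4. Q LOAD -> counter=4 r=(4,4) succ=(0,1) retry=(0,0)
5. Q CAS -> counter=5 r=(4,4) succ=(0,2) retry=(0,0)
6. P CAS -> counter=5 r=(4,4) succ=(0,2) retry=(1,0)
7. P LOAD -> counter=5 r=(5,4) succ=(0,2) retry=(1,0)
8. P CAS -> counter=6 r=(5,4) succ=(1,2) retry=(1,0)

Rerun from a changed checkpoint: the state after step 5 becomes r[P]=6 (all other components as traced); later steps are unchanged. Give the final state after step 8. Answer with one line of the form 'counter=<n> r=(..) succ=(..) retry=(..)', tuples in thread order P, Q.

state after step 5 := counter=5 r=(6,4) succ=(0,2) retry=(0,0)
6. P CAS -> counter=5 r=(6,4) succ=(0,2) retry=(1,0)
7. P LOAD -> counter=5 r=(5,4) succ=(0,2) retry=(1,0)
8. P CAS -> counter=6 r=(5,4) succ=(1,2) retry=(1,0)

counter=6 r=(5,4) succ=(1,2) retry=(1,0)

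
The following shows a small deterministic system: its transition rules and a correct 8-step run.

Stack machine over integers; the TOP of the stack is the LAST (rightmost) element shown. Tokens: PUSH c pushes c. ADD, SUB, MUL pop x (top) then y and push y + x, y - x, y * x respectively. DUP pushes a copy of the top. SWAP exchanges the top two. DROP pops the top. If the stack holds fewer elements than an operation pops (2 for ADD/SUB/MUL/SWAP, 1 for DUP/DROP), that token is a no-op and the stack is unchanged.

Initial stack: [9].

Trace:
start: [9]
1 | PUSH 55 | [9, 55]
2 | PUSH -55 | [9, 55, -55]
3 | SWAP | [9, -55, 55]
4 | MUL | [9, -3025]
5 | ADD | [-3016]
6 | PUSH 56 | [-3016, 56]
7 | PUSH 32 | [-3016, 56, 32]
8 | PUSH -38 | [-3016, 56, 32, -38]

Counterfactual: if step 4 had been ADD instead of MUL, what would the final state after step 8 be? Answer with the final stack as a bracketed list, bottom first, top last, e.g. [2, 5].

[9, 56, 32, -38]

(re-executing from step 4 with the substitution; state before step 4: [9, -55, 55])
4 | ADD | [9, 0]
5 | ADD | [9]
6 | PUSH 56 | [9, 56]
7 | PUSH 32 | [9, 56, 32]
8 | PUSH -38 | [9, 56, 32, -38]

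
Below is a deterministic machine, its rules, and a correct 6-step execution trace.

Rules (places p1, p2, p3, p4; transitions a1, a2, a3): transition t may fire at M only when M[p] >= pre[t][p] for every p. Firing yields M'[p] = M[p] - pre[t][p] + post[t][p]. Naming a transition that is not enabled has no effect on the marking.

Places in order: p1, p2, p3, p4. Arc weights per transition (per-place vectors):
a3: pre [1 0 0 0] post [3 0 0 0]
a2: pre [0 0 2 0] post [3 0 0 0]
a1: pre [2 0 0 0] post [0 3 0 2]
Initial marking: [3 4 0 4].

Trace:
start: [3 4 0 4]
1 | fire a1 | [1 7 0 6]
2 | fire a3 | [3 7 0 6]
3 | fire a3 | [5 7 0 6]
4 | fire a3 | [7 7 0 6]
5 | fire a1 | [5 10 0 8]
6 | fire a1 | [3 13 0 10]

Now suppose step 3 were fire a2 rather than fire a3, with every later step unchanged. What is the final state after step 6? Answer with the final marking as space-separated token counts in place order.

(re-executing from step 3 with the substitution; state before step 3: [3 7 0 6])
3 | fire a2 | [3 7 0 6]
4 | fire a3 | [5 7 0 6]
5 | fire a1 | [3 10 0 8]
6 | fire a1 | [1 13 0 10]

1 13 0 10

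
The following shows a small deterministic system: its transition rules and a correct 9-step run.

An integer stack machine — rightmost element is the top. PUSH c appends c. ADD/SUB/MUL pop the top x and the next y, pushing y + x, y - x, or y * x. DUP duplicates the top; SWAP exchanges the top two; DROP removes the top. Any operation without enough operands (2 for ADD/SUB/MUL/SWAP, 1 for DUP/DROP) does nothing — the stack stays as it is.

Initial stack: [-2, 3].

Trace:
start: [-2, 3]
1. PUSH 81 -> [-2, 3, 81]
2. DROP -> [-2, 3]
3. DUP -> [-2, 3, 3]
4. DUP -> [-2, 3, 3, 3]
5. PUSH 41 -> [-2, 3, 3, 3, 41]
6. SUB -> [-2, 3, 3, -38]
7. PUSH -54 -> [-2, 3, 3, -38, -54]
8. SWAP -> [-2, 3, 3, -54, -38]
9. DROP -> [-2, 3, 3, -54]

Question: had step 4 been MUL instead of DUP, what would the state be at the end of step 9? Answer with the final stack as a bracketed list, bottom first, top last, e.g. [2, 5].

[-2, -54]

(re-executing from step 4 with the substitution; state before step 4: [-2, 3, 3])
4. MUL -> [-2, 9]
5. PUSH 41 -> [-2, 9, 41]
6. SUB -> [-2, -32]
7. PUSH -54 -> [-2, -32, -54]
8. SWAP -> [-2, -54, -32]
9. DROP -> [-2, -54]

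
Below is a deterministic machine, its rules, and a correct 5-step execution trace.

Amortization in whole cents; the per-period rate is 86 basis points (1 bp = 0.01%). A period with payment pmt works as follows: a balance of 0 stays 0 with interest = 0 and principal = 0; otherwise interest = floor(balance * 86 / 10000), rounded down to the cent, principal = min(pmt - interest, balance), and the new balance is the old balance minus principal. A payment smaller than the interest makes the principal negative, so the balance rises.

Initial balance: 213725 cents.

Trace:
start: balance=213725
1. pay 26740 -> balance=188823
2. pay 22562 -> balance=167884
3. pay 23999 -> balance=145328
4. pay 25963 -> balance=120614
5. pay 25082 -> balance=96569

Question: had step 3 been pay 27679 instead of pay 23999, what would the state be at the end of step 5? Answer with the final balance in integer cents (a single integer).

92826

(re-executing from step 3 with the substitution; state before step 3: balance=167884)
3. pay 27679 -> balance=141648
4. pay 25963 -> balance=116903
5. pay 25082 -> balance=92826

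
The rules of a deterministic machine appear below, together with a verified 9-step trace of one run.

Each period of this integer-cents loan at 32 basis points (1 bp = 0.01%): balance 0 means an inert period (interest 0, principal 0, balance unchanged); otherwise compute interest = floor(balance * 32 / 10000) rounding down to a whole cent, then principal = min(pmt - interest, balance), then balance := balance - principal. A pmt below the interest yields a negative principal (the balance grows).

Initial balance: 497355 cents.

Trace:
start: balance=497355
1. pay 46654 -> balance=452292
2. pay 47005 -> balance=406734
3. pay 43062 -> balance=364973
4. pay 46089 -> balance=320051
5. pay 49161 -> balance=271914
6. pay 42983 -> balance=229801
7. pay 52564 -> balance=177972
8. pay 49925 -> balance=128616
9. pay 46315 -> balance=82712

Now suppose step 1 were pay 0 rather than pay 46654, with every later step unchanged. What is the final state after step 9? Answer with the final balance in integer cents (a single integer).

130574

(re-executing from step 1 with the substitution; state before step 1: balance=497355)
1. pay 0 -> balance=498946
2. pay 47005 -> balance=453537
3. pay 43062 -> balance=411926
4. pay 46089 -> balance=367155
5. pay 49161 -> balance=319168
6. pay 42983 -> balance=277206
7. pay 52564 -> balance=225529
8. pay 49925 -> balance=176325
9. pay 46315 -> balance=130574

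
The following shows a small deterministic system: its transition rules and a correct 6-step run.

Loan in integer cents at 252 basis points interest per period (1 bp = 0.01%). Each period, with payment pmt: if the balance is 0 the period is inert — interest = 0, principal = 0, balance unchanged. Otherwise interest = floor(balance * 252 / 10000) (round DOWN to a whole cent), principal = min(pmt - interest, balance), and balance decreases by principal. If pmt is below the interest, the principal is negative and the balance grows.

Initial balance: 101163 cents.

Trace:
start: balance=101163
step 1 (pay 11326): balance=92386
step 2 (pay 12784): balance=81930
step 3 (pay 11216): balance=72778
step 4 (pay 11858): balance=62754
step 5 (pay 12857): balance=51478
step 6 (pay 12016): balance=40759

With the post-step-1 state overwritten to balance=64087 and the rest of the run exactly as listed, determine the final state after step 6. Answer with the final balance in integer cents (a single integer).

8708

state after step 1 := balance=64087
step 2 (pay 12784): balance=52917
step 3 (pay 11216): balance=43034
step 4 (pay 11858): balance=32260
step 5 (pay 12857): balance=20215
step 6 (pay 12016): balance=8708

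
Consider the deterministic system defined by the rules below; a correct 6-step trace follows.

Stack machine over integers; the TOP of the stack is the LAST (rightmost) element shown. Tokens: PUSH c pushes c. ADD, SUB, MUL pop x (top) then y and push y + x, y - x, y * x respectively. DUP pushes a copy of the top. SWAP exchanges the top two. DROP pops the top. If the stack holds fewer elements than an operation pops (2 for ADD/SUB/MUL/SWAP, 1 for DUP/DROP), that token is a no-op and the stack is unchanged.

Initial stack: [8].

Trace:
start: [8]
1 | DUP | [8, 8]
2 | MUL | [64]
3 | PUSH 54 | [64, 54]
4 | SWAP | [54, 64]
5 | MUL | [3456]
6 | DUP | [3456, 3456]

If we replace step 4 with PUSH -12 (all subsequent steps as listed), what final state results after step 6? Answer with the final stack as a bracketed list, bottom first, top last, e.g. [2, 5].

[64, -648, -648]

(re-executing from step 4 with the substitution; state before step 4: [64, 54])
4 | PUSH -12 | [64, 54, -12]
5 | MUL | [64, -648]
6 | DUP | [64, -648, -648]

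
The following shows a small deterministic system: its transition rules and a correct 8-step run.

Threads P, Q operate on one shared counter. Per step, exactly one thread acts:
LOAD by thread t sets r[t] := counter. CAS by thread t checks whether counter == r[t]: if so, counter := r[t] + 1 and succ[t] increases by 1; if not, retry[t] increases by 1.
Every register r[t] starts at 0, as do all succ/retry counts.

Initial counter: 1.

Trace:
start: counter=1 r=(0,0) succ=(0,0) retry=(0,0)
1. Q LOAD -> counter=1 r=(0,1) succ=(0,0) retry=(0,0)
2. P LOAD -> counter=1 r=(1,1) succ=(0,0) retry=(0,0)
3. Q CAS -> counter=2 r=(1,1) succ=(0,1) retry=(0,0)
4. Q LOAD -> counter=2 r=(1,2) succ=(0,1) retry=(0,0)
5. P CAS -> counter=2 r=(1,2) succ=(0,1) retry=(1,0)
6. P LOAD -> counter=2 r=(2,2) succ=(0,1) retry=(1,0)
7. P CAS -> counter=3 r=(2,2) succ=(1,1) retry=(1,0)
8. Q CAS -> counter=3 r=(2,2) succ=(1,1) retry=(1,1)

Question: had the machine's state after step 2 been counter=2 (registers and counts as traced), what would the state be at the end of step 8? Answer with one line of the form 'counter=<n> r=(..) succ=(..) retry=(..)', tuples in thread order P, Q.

state after step 2 := counter=2 r=(1,1) succ=(0,0) retry=(0,0)
3. Q CAS -> counter=2 r=(1,1) succ=(0,0) retry=(0,1)
4. Q LOAD -> counter=2 r=(1,2) succ=(0,0) retry=(0,1)
5. P CAS -> counter=2 r=(1,2) succ=(0,0) retry=(1,1)
6. P LOAD -> counter=2 r=(2,2) succ=(0,0) retry=(1,1)
7. P CAS -> counter=3 r=(2,2) succ=(1,0) retry=(1,1)
8. Q CAS -> counter=3 r=(2,2) succ=(1,0) retry=(1,2)

counter=3 r=(2,2) succ=(1,0) retry=(1,2)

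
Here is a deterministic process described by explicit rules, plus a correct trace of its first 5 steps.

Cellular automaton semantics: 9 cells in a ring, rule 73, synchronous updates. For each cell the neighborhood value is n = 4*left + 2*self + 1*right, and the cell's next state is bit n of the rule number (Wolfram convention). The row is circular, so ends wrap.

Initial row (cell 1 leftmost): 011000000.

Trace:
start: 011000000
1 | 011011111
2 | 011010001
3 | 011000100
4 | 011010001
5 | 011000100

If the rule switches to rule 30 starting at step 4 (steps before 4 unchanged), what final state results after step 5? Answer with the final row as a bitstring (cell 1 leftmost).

(re-executing steps 4..5 under rule 30; state before step 4: 011000100)
4 | 110101110
5 | 100101000

100101000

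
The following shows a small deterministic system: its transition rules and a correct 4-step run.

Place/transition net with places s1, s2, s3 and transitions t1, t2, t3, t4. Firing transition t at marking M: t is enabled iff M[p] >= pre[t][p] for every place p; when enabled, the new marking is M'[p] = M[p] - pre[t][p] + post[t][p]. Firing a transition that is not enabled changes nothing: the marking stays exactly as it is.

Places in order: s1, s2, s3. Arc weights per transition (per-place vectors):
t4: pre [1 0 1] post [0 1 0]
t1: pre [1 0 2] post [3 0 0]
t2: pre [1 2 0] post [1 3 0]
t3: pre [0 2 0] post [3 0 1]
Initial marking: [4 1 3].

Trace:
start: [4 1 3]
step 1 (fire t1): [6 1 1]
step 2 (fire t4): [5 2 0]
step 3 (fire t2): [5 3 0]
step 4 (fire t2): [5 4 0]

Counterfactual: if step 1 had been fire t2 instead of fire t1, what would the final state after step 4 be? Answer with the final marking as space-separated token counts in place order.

(re-executing from step 1 with the substitution; state before step 1: [4 1 3])
step 1 (fire t2): [4 1 3]
step 2 (fire t4): [3 2 2]
step 3 (fire t2): [3 3 2]
step 4 (fire t2): [3 4 2]

3 4 2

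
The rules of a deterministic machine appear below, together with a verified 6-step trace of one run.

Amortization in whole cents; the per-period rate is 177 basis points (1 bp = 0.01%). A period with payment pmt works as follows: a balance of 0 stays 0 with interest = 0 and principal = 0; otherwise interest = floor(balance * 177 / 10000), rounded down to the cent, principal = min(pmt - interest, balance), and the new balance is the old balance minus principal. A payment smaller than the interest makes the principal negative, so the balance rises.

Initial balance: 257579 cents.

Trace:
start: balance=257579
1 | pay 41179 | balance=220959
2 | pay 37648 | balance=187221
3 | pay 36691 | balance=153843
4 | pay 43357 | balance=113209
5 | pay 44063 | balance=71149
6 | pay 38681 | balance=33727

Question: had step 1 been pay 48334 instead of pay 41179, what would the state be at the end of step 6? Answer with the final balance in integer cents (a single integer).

25916

(re-executing from step 1 with the substitution; state before step 1: balance=257579)
1 | pay 48334 | balance=213804
2 | pay 37648 | balance=179940
3 | pay 36691 | balance=146433
4 | pay 43357 | balance=105667
5 | pay 44063 | balance=63474
6 | pay 38681 | balance=25916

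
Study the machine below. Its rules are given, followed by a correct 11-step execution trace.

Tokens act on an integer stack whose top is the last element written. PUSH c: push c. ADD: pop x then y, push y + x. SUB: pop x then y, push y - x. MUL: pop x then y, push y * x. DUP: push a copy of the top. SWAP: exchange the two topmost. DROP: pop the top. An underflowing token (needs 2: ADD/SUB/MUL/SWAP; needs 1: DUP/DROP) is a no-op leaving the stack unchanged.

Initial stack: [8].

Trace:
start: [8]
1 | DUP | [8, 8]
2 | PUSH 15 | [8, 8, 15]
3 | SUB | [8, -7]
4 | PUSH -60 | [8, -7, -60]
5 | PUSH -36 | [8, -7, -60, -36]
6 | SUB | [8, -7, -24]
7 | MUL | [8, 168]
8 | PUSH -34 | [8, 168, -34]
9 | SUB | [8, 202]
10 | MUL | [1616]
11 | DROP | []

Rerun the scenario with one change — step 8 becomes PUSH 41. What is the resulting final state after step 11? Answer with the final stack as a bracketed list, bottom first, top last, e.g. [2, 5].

(re-executing from step 8 with the substitution; state before step 8: [8, 168])
8 | PUSH 41 | [8, 168, 41]
9 | SUB | [8, 127]
10 | MUL | [1016]
11 | DROP | []

[]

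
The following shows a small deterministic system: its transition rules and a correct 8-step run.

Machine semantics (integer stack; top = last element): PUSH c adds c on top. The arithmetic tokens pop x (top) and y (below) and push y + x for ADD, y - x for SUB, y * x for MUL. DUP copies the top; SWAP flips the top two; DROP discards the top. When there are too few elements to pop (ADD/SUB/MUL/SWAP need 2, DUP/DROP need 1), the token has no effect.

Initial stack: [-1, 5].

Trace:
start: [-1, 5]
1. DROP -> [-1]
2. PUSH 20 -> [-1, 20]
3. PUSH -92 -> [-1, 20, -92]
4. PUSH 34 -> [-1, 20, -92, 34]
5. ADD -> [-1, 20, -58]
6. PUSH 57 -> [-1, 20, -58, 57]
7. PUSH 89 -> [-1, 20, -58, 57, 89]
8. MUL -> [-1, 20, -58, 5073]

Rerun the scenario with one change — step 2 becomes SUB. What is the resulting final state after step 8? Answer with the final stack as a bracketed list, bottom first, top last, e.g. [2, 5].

[-1, -58, 5073]

(re-executing from step 2 with the substitution; state before step 2: [-1])
2. SUB -> [-1]
3. PUSH -92 -> [-1, -92]
4. PUSH 34 -> [-1, -92, 34]
5. ADD -> [-1, -58]
6. PUSH 57 -> [-1, -58, 57]
7. PUSH 89 -> [-1, -58, 57, 89]
8. MUL -> [-1, -58, 5073]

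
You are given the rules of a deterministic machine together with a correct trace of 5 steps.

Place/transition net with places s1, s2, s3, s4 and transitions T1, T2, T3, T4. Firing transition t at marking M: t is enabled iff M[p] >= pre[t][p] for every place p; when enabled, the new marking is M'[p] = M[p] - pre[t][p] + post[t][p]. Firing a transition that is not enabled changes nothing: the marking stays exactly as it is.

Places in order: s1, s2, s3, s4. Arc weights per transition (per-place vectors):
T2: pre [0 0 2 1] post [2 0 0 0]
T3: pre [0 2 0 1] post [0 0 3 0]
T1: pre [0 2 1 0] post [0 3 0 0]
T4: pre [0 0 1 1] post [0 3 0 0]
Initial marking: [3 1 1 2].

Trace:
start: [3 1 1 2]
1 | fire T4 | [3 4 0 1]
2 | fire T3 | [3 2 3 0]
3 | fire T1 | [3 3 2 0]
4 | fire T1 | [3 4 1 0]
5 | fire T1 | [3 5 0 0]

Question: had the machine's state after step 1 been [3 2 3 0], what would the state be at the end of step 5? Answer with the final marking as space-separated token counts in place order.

state after step 1 := [3 2 3 0]
2 | fire T3 | [3 2 3 0]
3 | fire T1 | [3 3 2 0]
4 | fire T1 | [3 4 1 0]
5 | fire T1 | [3 5 0 0]

3 5 0 0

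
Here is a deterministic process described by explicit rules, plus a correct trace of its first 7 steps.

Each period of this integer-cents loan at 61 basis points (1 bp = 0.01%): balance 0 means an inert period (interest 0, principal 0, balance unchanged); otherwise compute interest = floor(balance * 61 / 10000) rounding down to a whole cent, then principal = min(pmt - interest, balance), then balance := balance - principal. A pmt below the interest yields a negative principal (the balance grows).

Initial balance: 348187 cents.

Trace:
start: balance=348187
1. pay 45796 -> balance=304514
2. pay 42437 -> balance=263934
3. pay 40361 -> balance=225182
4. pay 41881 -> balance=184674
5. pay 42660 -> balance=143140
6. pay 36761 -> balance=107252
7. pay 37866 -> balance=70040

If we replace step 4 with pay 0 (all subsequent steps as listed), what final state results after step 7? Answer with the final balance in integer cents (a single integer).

(re-executing from step 4 with the substitution; state before step 4: balance=225182)
4. pay 0 -> balance=226555
5. pay 42660 -> balance=185276
6. pay 36761 -> balance=149645
7. pay 37866 -> balance=112691

112691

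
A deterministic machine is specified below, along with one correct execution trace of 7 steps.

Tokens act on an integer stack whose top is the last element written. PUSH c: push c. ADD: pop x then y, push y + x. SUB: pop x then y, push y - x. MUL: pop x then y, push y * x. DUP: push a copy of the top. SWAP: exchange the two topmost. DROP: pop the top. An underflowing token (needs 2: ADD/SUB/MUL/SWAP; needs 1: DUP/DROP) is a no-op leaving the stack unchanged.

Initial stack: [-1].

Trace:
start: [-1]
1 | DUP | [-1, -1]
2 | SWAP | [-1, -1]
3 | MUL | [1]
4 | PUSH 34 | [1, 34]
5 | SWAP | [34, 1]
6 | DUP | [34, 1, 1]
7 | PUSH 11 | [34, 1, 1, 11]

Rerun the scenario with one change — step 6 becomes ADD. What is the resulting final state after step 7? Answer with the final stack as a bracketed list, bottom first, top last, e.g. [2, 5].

[35, 11]

(re-executing from step 6 with the substitution; state before step 6: [34, 1])
6 | ADD | [35]
7 | PUSH 11 | [35, 11]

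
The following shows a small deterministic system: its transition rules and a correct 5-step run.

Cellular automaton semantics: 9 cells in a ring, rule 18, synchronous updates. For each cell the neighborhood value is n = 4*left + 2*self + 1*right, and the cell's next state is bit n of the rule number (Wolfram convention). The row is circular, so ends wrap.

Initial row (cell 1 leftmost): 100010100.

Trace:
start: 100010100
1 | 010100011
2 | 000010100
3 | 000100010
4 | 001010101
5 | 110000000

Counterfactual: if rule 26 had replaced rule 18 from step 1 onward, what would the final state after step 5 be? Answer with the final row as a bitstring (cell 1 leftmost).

000010101

(re-executing steps 1..5 under rule 26; state before step 1: 100010100)
1 | 010100011
2 | 000010110
3 | 000100101
4 | 101011000
5 | 000010101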